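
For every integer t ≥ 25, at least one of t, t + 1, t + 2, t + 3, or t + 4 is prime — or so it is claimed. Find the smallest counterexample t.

A counterexample is any integer t ≥ 25 such that t, t + 1, t + 2, t + 3, t + 4 are all composite; we check each in order.
t = 25: 29 is prime.
t = 26: 29 is prime.
t = 27: 29 is prime.
t = 28: 29 is prime.
t = 29: 29 is prime.
t = 30: 31 is prime.
t = 31: 31 is prime.
t = 32: 32 = 2 × 16; 33 = 3 × 11; 34 = 2 × 17; 35 = 5 × 7; 36 = 2 × 18 — all composite.

t = 32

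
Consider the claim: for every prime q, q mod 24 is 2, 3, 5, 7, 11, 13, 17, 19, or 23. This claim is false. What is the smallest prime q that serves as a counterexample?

For q = 2, 3, 5, 7, …, 61, 67, 71 the conclusion holds.
q = 73: 73 mod 24 = 1 — not in {2, 3, 5, 7, 11, 13, 17, 19, 23}.
Hence q = 73 is a counterexample.

q = 73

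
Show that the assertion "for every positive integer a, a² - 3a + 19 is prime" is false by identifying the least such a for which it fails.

A counterexample is any positive integer a such that a² - 3a + 19 is not prime; we check each in order.
For a = 1, 2, 3, 4, …, 15, 16, 17 the conclusion holds.
a = 18: a² - 3a + 19 = 289 = 17 × 17, composite.

a = 18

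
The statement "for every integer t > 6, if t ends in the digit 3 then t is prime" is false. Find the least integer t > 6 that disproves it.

t = 33

t = 13: 13 ends in 3 and is prime.
t = 23: 23 ends in 3 and is prime.
t = 33: 33 ends in 3; 33 = 3 × 11, composite.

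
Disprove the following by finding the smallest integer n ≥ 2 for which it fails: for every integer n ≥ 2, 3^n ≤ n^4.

A counterexample is any integer n ≥ 2 such that 3^n > n^4; we check each in order.
The first 6 eligible values, up to n = 7, all satisfy the conclusion.
n = 8: 3^n = 6561 and n^4 = 4096, so 6561 > 4096.

n = 8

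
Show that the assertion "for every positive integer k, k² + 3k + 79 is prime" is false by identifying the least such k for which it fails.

k = 5

A counterexample is any positive integer k such that k² + 3k + 79 is not prime; we check each in order.
For k = 1, 2, 3, 4 the conclusion holds.
k = 5: k² + 3k + 79 = 119 = 7 × 17, composite.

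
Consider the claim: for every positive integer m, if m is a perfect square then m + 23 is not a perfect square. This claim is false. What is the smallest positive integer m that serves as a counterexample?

m = 121

For m = 1, 4, 9, 16, 25, 36, 49, 64, 81, 100 the conclusion holds.
m = 121: 121 = 11² and 121 + 23 = 144 = 12².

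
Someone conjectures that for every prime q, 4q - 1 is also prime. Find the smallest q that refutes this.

A counterexample is any prime q such that 4q - 1 is not prime; we check each in order.
q = 2: 4q - 1 = 7, prime.
q = 3: 4q - 1 = 11, prime.
q = 5: 4q - 1 = 19, prime.
q = 7: 4q - 1 = 27 = 3 × 9, not prime.

q = 7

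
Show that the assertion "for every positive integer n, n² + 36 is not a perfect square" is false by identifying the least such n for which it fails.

A counterexample is any positive integer n such that n² + 36 is a perfect square; we check each in order.
For n = 1, 2, 3, 4, 5, 6, 7 the conclusion holds.
n = 8: 8² + 36 = 100 = 10², a perfect square.
Hence n = 8 is a counterexample.

n = 8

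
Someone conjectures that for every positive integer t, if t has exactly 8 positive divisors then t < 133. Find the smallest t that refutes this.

t = 135

We need the least positive integer t for which t has exactly 8 positive divisors but the claim fails.
For t = 24, 30, 40, 42, …, 114, 128, 130 the conclusion holds.
t = 135: τ(135) = 8; 135 ≥ 133.
Hence t = 135 is a counterexample.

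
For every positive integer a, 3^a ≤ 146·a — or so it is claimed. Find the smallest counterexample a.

For a = 1, 2, 3, 4, 5, 6 the conclusion holds.
a = 7: 3^a = 2187 and 146·a = 1022, so 2187 > 1022.

a = 7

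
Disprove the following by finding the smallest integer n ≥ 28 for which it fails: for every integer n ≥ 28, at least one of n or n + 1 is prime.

n = 32

For n = 28, 29, 30, 31 the conclusion holds.
n = 32: 32 = 2 × 16; 33 = 3 × 11 — both composite.
Hence n = 32 is a counterexample.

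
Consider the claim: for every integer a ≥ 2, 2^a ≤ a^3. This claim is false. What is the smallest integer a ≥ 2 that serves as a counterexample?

For a = 2, 3, 4, 5, 6, 7, 8, 9 the conclusion holds.
a = 10: 2^a = 1024 and a^3 = 1000, so 1024 > 1000.
So a = 10 is the smallest counterexample.

a = 10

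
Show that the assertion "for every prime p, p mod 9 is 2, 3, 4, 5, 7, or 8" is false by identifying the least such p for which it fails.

We need the least prime p for which the claim fails.
The first 7 eligible values, up to p = 17, all satisfy the conclusion.
p = 19: 19 mod 9 = 1 — not in {2, 3, 4, 5, 7, 8}.
So p = 19 is the smallest counterexample.

p = 19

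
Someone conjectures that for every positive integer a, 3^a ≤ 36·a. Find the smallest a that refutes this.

For a = 1, 2, 3, 4 the conclusion holds.
a = 5: 3^a = 243 and 36·a = 180, so 243 > 180.

a = 5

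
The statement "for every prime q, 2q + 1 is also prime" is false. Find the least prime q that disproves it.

q = 7

We need the least prime q for which 2q + 1 is not prime.
q = 2: 2q + 1 = 5, prime.
q = 3: 2q + 1 = 7, prime.
q = 5: 2q + 1 = 11, prime.
q = 7: 2q + 1 = 15 = 3 × 5, not prime.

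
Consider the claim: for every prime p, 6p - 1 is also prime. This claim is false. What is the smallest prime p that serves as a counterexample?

p = 11

We need the least prime p for which 6p - 1 is not prime.
The first 4 eligible values, up to p = 7, all satisfy the conclusion.
p = 11: 6p - 1 = 65 = 5 × 13, not prime.
So p = 11 is the smallest counterexample.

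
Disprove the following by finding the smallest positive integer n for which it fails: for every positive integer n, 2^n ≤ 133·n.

The first 10 eligible values, up to n = 10, all satisfy the conclusion.
n = 11: 2^n = 2048 and 133·n = 1463, so 2048 > 1463.
So n = 11 is the smallest counterexample.

n = 11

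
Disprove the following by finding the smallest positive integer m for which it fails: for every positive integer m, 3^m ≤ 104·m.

m = 6

Check each positive integer m in order until 3^m > 104·m.
The first 5 eligible values, up to m = 5, all satisfy the conclusion.
m = 6: 3^m = 729 and 104·m = 624, so 729 > 624.
So m = 6 is the smallest counterexample.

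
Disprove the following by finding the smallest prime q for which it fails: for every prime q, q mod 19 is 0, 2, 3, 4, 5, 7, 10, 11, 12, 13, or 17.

q = 37

For q = 2, 3, 5, 7, …, 23, 29, 31 the conclusion holds.
q = 37: 37 mod 19 = 18 — not in {0, 2, 3, 4, 5, 7, 10, 11, 12, 13, 17}.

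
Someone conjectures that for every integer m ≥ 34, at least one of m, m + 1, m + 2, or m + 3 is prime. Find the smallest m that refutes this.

A counterexample is any integer m ≥ 34 such that m, m + 1, m + 2, m + 3 are all composite; we check each in order.
For m = 34, 35, 36, 37, …, 45, 46, 47 the conclusion holds.
m = 48: 48 = 2 × 24; 49 = 7 × 7; 50 = 2 × 25; 51 = 3 × 17 — all composite.
So m = 48 is the smallest counterexample.

m = 48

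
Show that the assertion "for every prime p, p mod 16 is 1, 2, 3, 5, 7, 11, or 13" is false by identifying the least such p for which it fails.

p = 31

Check each prime p in order until the claim fails.
For p = 2, 3, 5, 7, 11, 13, 17, 19, 23, 29 the conclusion holds.
p = 31: 31 mod 16 = 15 — not in {1, 2, 3, 5, 7, 11, 13}.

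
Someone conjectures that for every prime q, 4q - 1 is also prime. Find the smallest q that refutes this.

q = 7

We need the least prime q for which 4q - 1 is not prime.
q = 2: 4q - 1 = 7, prime.
q = 3: 4q - 1 = 11, prime.
q = 5: 4q - 1 = 19, prime.
q = 7: 4q - 1 = 27 = 3 × 9, not prime.
So q = 7 is the smallest counterexample.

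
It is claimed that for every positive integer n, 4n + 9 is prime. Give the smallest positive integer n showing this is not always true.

We need the least positive integer n for which 4n + 9 is not prime.
For n = 1, 2 the conclusion holds.
n = 3: 4n + 9 = 21 = 3 × 7, composite.
So n = 3 is the smallest counterexample.

n = 3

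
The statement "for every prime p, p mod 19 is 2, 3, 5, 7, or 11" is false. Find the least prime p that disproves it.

p = 13

We need the least prime p for which the claim fails.
For p = 2, 3, 5, 7, 11 the conclusion holds.
p = 13: 13 mod 19 = 13 — not in {2, 3, 5, 7, 11}.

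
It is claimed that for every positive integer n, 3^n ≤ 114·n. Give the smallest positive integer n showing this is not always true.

n = 6

Check each positive integer n in order until 3^n > 114·n.
n = 1: 3^n = 3 and 114·n = 114, so 3 ≤ 114.
n = 2: 3^n = 9 and 114·n = 228, so 9 ≤ 228.
n = 3: 3^n = 27 and 114·n = 342, so 27 ≤ 342.
n = 4: 3^n = 81 and 114·n = 456, so 81 ≤ 456.
n = 5: 3^n = 243 and 114·n = 570, so 243 ≤ 570.
n = 6: 3^n = 729 and 114·n = 684, so 729 > 684.
So n = 6 is the smallest counterexample.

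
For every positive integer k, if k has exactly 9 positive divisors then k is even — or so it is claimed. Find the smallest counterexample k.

A counterexample is any positive integer k such that k has exactly 9 positive divisors but k is odd; we check each in order.
k = 36: divisors of 36: 9 divisors; 36 is even.
k = 100: divisors of 100: 9 divisors; 100 is even.
k = 196: divisors of 196: 9 divisors; 196 is even.
k = 225: divisors of 225: 9 divisors; 225 is odd.

k = 225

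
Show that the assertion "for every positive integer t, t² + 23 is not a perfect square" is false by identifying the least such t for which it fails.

t = 11

A counterexample is any positive integer t such that t² + 23 is a perfect square; we check each in order.
For t = 1, 2, 3, 4, 5, 6, 7, 8, 9, 10 the conclusion holds.
t = 11: 11² + 23 = 144 = 12², a perfect square.
Thus t = 11 disproves the claim, and no smaller t works.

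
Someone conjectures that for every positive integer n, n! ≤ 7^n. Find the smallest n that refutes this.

n = 17

For n = 1, 2, 3, 4, …, 14, 15, 16 the conclusion holds.
n = 17: n! = 355687428096000 and 7^n = 232630513987207, so 355687428096000 > 232630513987207.
Hence n = 17 is a counterexample.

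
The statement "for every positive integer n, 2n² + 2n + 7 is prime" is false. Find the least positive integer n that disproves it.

For n = 1, 2, 3, 4, 5 the conclusion holds.
n = 6: 2n² + 2n + 7 = 91 = 7 × 13, composite.
Thus n = 6 disproves the claim, and no smaller n works.

n = 6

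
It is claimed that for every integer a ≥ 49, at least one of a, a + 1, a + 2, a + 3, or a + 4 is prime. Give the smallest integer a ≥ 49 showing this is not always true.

a = 54

Check each integer a ≥ 49 in order until a, a + 1, a + 2, a + 3, a + 4 are all composite.
The first 5 eligible values, up to a = 53, all satisfy the conclusion.
a = 54: 54 = 2 × 27; 55 = 5 × 11; 56 = 2 × 28; 57 = 3 × 19; 58 = 2 × 29 — all composite.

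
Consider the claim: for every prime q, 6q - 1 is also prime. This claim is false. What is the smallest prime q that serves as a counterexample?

A counterexample is any prime q such that 6q - 1 is not prime; we check each in order.
The first 4 eligible values, up to q = 7, all satisfy the conclusion.
q = 11: 6q - 1 = 65 = 5 × 13, not prime.
Thus q = 11 disproves the claim, and no smaller q works.

q = 11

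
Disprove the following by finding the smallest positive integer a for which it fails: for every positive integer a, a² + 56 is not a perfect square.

We need the least positive integer a for which a² + 56 is a perfect square.
For a = 1, 2, 3, 4 the conclusion holds.
a = 5: 5² + 56 = 81 = 9², a perfect square.

a = 5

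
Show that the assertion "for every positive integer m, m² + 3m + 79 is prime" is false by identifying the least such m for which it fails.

m = 5

Check each positive integer m in order until m² + 3m + 79 is not prime.
The first 4 eligible values, up to m = 4, all satisfy the conclusion.
m = 5: m² + 3m + 79 = 119 = 7 × 17, composite.
So m = 5 is the smallest counterexample.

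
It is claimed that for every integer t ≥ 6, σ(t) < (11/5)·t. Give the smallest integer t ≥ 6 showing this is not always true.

t = 12

t = 6: σ(6) = 12; 12 < 66/5.
t = 7: σ(7) = 8; 8 < 77/5.
t = 8: σ(8) = 15; 15 < 88/5.
t = 9: σ(9) = 13; 13 < 99/5.
t = 10: σ(10) = 18; 18 < 22.
t = 11: σ(11) = 12; 12 < 121/5.
t = 12: σ(12) = 28; 28 ≥ 132/5.
Hence t = 12 is a counterexample.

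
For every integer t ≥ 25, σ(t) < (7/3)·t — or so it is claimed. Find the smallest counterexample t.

t = 30

We need the least integer t ≥ 25 for which the claim fails.
The first 5 eligible values, up to t = 29, all satisfy the conclusion.
t = 30: σ(30) = 72; 72 ≥ 70.
Hence t = 30 is a counterexample.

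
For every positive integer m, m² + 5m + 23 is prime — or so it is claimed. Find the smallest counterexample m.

m = 14

A counterexample is any positive integer m such that m² + 5m + 23 is not prime; we check each in order.
For m = 1, 2, 3, 4, …, 11, 12, 13 the conclusion holds.
m = 14: m² + 5m + 23 = 289 = 17 × 17, composite.
Thus m = 14 disproves the claim, and no smaller m works.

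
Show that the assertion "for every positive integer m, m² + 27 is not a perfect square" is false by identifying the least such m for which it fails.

m = 3

We need the least positive integer m for which m² + 27 is a perfect square.
For m = 1, 2 the conclusion holds.
m = 3: 3² + 27 = 36 = 6², a perfect square.
Thus m = 3 disproves the claim, and no smaller m works.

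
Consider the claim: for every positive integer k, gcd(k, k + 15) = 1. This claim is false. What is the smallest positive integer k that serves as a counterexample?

k = 3

A counterexample is any positive integer k such that gcd(k, k + 15) > 1; we check each in order.
For k = 1, 2 the conclusion holds.
k = 3: gcd(3, 18) = 3.
Hence k = 3 is a counterexample.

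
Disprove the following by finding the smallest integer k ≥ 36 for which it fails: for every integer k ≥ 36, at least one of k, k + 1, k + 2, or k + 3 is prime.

k = 48

For k = 36, 37, 38, 39, …, 45, 46, 47 the conclusion holds.
k = 48: 48 = 2 × 24; 49 = 7 × 7; 50 = 2 × 25; 51 = 3 × 17 — all composite.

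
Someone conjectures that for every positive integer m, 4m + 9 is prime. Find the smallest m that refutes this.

A counterexample is any positive integer m such that 4m + 9 is not prime; we check each in order.
m = 1: 4m + 9 = 13, prime.
m = 2: 4m + 9 = 17, prime.
m = 3: 4m + 9 = 21 = 3 × 7, composite.
Thus m = 3 disproves the claim, and no smaller m works.

m = 3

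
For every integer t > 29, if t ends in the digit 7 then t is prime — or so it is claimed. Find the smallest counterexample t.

We need the least integer t > 29 for which t ends in the digit 7 but t is not prime.
t = 37: 37 ends in 7 and is prime.
t = 47: 47 ends in 7 and is prime.
t = 57: 57 ends in 7; 57 = 3 × 19, composite.

t = 57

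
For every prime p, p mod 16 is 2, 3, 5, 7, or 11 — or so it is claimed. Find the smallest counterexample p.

p = 13

We need the least prime p for which the claim fails.
The first 5 eligible values, up to p = 11, all satisfy the conclusion.
p = 13: 13 mod 16 = 13 — not in {2, 3, 5, 7, 11}.
Hence p = 13 is a counterexample.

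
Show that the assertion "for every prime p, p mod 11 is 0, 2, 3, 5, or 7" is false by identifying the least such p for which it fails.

The first 6 eligible values, up to p = 13, all satisfy the conclusion.
p = 17: 17 mod 11 = 6 — not in {0, 2, 3, 5, 7}.
Thus p = 17 disproves the claim, and no smaller p works.

p = 17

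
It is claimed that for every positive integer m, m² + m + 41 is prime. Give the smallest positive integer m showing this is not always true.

For m = 1, 2, 3, 4, …, 37, 38, 39 the conclusion holds.
m = 40: m² + m + 41 = 1681 = 41 × 41, composite.

m = 40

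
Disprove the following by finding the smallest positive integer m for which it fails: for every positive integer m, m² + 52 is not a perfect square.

m = 12

Check each positive integer m in order until m² + 52 is a perfect square.
For m = 1, 2, 3, 4, …, 9, 10, 11 the conclusion holds.
m = 12: 12² + 52 = 196 = 14², a perfect square.
Hence m = 12 is a counterexample.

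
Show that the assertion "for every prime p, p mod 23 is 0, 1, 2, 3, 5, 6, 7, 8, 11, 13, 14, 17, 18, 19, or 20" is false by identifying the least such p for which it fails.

p = 61

The first 17 eligible values, up to p = 59, all satisfy the conclusion.
p = 61: 61 mod 23 = 15 — not in {0, 1, 2, 3, 5, 6, 7, 8, 11, 13, 14, 17, 18, 19, 20}.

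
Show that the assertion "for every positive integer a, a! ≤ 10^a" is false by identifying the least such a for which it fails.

A counterexample is any positive integer a such that a! > 10^a; we check each in order.
For a = 1, 2, 3, 4, …, 22, 23, 24 the conclusion holds.
a = 25: a! = 15511210043330985984000000 and 10^a = 10000000000000000000000000, so 15511210043330985984000000 > 10000000000000000000000000.

a = 25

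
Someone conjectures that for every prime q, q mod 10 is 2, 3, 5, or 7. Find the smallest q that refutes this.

Check each prime q in order until the claim fails.
q = 2: 2 mod 10 = 2.
q = 3: 3 mod 10 = 3.
q = 5: 5 mod 10 = 5.
q = 7: 7 mod 10 = 7.
q = 11: 11 mod 10 = 1 — not in {2, 3, 5, 7}.
So q = 11 is the smallest counterexample.

q = 11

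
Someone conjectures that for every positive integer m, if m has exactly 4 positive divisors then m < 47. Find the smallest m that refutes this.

We need the least positive integer m for which m has exactly 4 positive divisors but the claim fails.
For m = 6, 8, 10, 14, …, 38, 39, 46 the conclusion holds.
m = 51: τ(51) = 4; 51 ≥ 47.
Thus m = 51 disproves the claim, and no smaller m works.

m = 51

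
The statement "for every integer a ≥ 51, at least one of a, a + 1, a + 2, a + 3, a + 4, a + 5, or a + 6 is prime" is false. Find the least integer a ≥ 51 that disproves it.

a = 90

A counterexample is any integer a ≥ 51 such that a, a + 1, a + 2, a + 3, a + 4, a + 5, a + 6 are all composite; we check each in order.
For a = 51, 52, 53, 54, …, 87, 88, 89 the conclusion holds.
a = 90: 90 = 2 × 45; 91 = 7 × 13; 92 = 2 × 46; 93 = 3 × 31; 94 = 2 × 47; 95 = 5 × 19; 96 = 2 × 48 — all composite.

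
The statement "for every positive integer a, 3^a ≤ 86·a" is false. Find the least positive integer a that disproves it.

a = 6

A counterexample is any positive integer a such that 3^a > 86·a; we check each in order.
a = 1: 3^a = 3 and 86·a = 86, so 3 ≤ 86.
a = 2: 3^a = 9 and 86·a = 172, so 9 ≤ 172.
a = 3: 3^a = 27 and 86·a = 258, so 27 ≤ 258.
a = 4: 3^a = 81 and 86·a = 344, so 81 ≤ 344.
a = 5: 3^a = 243 and 86·a = 430, so 243 ≤ 430.
a = 6: 3^a = 729 and 86·a = 516, so 729 > 516.
Hence a = 6 is a counterexample.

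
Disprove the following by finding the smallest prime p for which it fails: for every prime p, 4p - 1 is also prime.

p = 7

p = 2: 4p - 1 = 7, prime.
p = 3: 4p - 1 = 11, prime.
p = 5: 4p - 1 = 19, prime.
p = 7: 4p - 1 = 27 = 3 × 9, not prime.
So p = 7 is the smallest counterexample.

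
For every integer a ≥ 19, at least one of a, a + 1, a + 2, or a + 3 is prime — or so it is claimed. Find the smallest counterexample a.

a = 24

a = 19: 19 is prime.
a = 20: 23 is prime.
a = 21: 23 is prime.
a = 22: 23 is prime.
a = 23: 23 is prime.
a = 24: 24 = 2 × 12; 25 = 5 × 5; 26 = 2 × 13; 27 = 3 × 9 — all composite.
Hence a = 24 is a counterexample.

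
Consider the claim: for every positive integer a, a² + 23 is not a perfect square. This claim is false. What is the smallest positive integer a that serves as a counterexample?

For a = 1, 2, 3, 4, 5, 6, 7, 8, 9, 10 the conclusion holds.
a = 11: 11² + 23 = 144 = 12², a perfect square.

a = 11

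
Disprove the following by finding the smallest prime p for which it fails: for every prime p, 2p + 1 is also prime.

p = 7

A counterexample is any prime p such that 2p + 1 is not prime; we check each in order.
p = 2: 2p + 1 = 5, prime.
p = 3: 2p + 1 = 7, prime.
p = 5: 2p + 1 = 11, prime.
p = 7: 2p + 1 = 15 = 3 × 5, not prime.
Thus p = 7 disproves the claim, and no smaller p works.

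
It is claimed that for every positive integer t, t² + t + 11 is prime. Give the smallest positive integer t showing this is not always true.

t = 10

For t = 1, 2, 3, 4, 5, 6, 7, 8, 9 the conclusion holds.
t = 10: t² + t + 11 = 121 = 11 × 11, composite.
Thus t = 10 disproves the claim, and no smaller t works.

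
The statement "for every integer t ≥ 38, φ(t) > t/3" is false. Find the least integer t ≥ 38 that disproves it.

For t = 38, 39, 40, 41 the conclusion holds.
t = 42: φ(42) = 12 and 42/3 = 14, so φ(42) ≤ 42/3.
Thus t = 42 disproves the claim, and no smaller t works.

t = 42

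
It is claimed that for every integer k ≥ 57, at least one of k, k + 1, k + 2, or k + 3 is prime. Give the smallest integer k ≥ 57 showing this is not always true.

A counterexample is any integer k ≥ 57 such that k, k + 1, k + 2, k + 3 are all composite; we check each in order.
k = 57: 59 is prime.
k = 58: 59 is prime.
k = 59: 59 is prime.
k = 60: 61 is prime.
k = 61: 61 is prime.
k = 62: 62 = 2 × 31; 63 = 3 × 21; 64 = 2 × 32; 65 = 5 × 13 — all composite.
Thus k = 62 disproves the claim, and no smaller k works.

k = 62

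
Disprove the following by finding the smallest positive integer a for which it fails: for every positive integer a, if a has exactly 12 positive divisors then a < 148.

Check each positive integer a in order until a has exactly 12 positive divisors but the claim fails.
For a = 60, 72, 84, 90, 96, 108, 126, 132, 140 the conclusion holds.
a = 150: τ(150) = 12; 150 ≥ 148.
Thus a = 150 disproves the claim, and no smaller a works.

a = 150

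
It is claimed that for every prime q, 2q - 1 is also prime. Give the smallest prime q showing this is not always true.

We need the least prime q for which 2q - 1 is not prime.
q = 2: 2q - 1 = 3, prime.
q = 3: 2q - 1 = 5, prime.
q = 5: 2q - 1 = 9 = 3 × 3, not prime.
Thus q = 5 disproves the claim, and no smaller q works.

q = 5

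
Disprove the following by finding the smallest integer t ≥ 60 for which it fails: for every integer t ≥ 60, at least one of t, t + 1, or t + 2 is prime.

Check each integer t ≥ 60 in order until t, t + 1, t + 2 are all composite.
t = 60: 61 is prime.
t = 61: 61 is prime.
t = 62: 62 = 2 × 31; 63 = 3 × 21; 64 = 2 × 32 — all composite.
So t = 62 is the smallest counterexample.

t = 62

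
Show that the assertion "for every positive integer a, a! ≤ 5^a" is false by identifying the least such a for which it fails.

The first 11 eligible values, up to a = 11, all satisfy the conclusion.
a = 12: a! = 479001600 and 5^a = 244140625, so 479001600 > 244140625.

a = 12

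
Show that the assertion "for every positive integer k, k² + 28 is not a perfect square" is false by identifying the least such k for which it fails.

k = 6

We need the least positive integer k for which k² + 28 is a perfect square.
For k = 1, 2, 3, 4, 5 the conclusion holds.
k = 6: 6² + 28 = 64 = 8², a perfect square.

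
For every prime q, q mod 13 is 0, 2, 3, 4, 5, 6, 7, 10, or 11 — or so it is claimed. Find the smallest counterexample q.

q = 47

Check each prime q in order until the claim fails.
The first 14 eligible values, up to q = 43, all satisfy the conclusion.
q = 47: 47 mod 13 = 8 — not in {0, 2, 3, 4, 5, 6, 7, 10, 11}.
Thus q = 47 disproves the claim, and no smaller q works.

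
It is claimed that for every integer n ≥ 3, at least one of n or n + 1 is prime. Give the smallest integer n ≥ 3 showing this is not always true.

n = 8

n = 3: 3 is prime.
n = 4: 5 is prime.
n = 5: 5 is prime.
n = 6: 7 is prime.
n = 7: 7 is prime.
n = 8: 8 = 2 × 4; 9 = 3 × 3 — both composite.
Thus n = 8 disproves the claim, and no smaller n works.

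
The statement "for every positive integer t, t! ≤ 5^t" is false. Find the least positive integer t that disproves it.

Check each positive integer t in order until t! > 5^t.
The first 11 eligible values, up to t = 11, all satisfy the conclusion.
t = 12: t! = 479001600 and 5^t = 244140625, so 479001600 > 244140625.

t = 12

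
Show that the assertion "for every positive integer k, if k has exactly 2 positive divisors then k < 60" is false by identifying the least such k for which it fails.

k = 61

Check each positive integer k in order until k has exactly 2 positive divisors but the claim fails.
For k = 2, 3, 5, 7, …, 47, 53, 59 the conclusion holds.
k = 61: τ(61) = 2; 61 ≥ 60.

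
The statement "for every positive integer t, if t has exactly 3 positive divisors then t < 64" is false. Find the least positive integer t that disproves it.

Check each positive integer t in order until t has exactly 3 positive divisors but the claim fails.
t = 4: τ(4) = 3; 4 < 64.
t = 9: τ(9) = 3; 9 < 64.
t = 25: τ(25) = 3; 25 < 64.
t = 49: τ(49) = 3; 49 < 64.
t = 121: τ(121) = 3; 121 ≥ 64.
So t = 121 is the smallest counterexample.

t = 121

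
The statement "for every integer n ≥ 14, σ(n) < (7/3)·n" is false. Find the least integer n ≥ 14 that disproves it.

For n = 14, 15, 16, 17, 18, 19, 20, 21, 22, 23 the conclusion holds.
n = 24: σ(24) = 60; 60 ≥ 56.

n = 24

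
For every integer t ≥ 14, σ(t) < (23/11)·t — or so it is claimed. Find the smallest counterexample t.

t = 18

Check each integer t ≥ 14 in order until the claim fails.
For t = 14, 15, 16, 17 the conclusion holds.
t = 18: σ(18) = 39; 39 ≥ 414/11.
Thus t = 18 disproves the claim, and no smaller t works.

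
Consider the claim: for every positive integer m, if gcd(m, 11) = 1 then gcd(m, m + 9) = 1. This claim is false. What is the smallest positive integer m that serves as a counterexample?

Check each positive integer m in order until gcd(m, 11) = 1 but gcd(m, m + 9) > 1.
For m = 1, 2 the conclusion holds.
m = 3: gcd(3, 12) = 3.
Thus m = 3 disproves the claim, and no smaller m works.

m = 3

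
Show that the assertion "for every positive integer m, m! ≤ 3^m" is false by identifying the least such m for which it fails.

m = 7

For m = 1, 2, 3, 4, 5, 6 the conclusion holds.
m = 7: m! = 5040 and 3^m = 2187, so 5040 > 2187.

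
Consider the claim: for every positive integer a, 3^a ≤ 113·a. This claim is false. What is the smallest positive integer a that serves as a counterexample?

For a = 1, 2, 3, 4, 5 the conclusion holds.
a = 6: 3^a = 729 and 113·a = 678, so 729 > 678.

a = 6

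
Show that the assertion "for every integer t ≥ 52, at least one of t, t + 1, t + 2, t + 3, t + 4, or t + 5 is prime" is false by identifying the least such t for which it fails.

We need the least integer t ≥ 52 for which t, t + 1, t + 2, t + 3, t + 4, t + 5 are all composite.
For t = 52, 53, 54, 55, …, 87, 88, 89 the conclusion holds.
t = 90: 90 = 2 × 45; 91 = 7 × 13; 92 = 2 × 46; 93 = 3 × 31; 94 = 2 × 47; 95 = 5 × 19 — all composite.
So t = 90 is the smallest counterexample.

t = 90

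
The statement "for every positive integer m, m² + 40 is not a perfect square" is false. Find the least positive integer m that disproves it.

m = 1: 1² + 40 = 41, not a perfect square.
m = 2: 2² + 40 = 44, not a perfect square.
m = 3: 3² + 40 = 49 = 7², a perfect square.
Thus m = 3 disproves the claim, and no smaller m works.

m = 3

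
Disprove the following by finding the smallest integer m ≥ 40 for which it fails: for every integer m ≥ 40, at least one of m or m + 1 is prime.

m = 40: 41 is prime.
m = 41: 41 is prime.
m = 42: 43 is prime.
m = 43: 43 is prime.
m = 44: 44 = 2 × 22; 45 = 3 × 15 — both composite.
Hence m = 44 is a counterexample.

m = 44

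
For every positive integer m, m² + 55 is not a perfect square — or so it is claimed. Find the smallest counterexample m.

We need the least positive integer m for which m² + 55 is a perfect square.
m = 1: 1² + 55 = 56, not a perfect square.
m = 2: 2² + 55 = 59, not a perfect square.
m = 3: 3² + 55 = 64 = 8², a perfect square.
So m = 3 is the smallest counterexample.

m = 3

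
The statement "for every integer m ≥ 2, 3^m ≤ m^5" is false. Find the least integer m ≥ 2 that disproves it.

m = 11

For m = 2, 3, 4, 5, 6, 7, 8, 9, 10 the conclusion holds.
m = 11: 3^m = 177147 and m^5 = 161051, so 177147 > 161051.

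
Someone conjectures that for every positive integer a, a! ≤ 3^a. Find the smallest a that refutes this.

Check each positive integer a in order until a! > 3^a.
For a = 1, 2, 3, 4, 5, 6 the conclusion holds.
a = 7: a! = 5040 and 3^a = 2187, so 5040 > 2187.
Thus a = 7 disproves the claim, and no smaller a works.

a = 7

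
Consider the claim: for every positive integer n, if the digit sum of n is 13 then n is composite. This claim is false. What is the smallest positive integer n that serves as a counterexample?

A counterexample is any positive integer n such that the digit sum of n is 13 but n is prime; we check each in order.
For n = 49, 58 the conclusion holds.
n = 67: digit sum 13; 67 is prime, not composite.
Thus n = 67 disproves the claim, and no smaller n works.

n = 67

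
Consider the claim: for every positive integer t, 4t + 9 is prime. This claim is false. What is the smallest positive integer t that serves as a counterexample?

We need the least positive integer t for which 4t + 9 is not prime.
For t = 1, 2 the conclusion holds.
t = 3: 4t + 9 = 21 = 3 × 7, composite.

t = 3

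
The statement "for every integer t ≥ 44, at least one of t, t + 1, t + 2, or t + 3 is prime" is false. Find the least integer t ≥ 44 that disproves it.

We need the least integer t ≥ 44 for which t, t + 1, t + 2, t + 3 are all composite.
The first 4 eligible values, up to t = 47, all satisfy the conclusion.
t = 48: 48 = 2 × 24; 49 = 7 × 7; 50 = 2 × 25; 51 = 3 × 17 — all composite.

t = 48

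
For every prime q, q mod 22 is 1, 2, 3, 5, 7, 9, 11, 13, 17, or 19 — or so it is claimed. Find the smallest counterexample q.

Check each prime q in order until the claim fails.
For q = 2, 3, 5, 7, …, 23, 29, 31 the conclusion holds.
q = 37: 37 mod 22 = 15 — not in {1, 2, 3, 5, 7, 9, 11, 13, 17, 19}.
So q = 37 is the smallest counterexample.

q = 37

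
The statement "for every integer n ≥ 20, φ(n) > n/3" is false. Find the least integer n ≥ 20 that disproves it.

n = 24

Check each integer n ≥ 20 in order until the claim fails.
For n = 20, 21, 22, 23 the conclusion holds.
n = 24: φ(24) = 8 and 24/3 = 8, so φ(24) ≤ 24/3.
Thus n = 24 disproves the claim, and no smaller n works.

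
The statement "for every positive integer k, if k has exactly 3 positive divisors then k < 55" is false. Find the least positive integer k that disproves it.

k = 121

We need the least positive integer k for which k has exactly 3 positive divisors but the claim fails.
For k = 4, 9, 25, 49 the conclusion holds.
k = 121: τ(121) = 3; 121 ≥ 55.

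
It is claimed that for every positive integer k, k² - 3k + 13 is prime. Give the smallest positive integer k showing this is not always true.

k = 12

For k = 1, 2, 3, 4, …, 9, 10, 11 the conclusion holds.
k = 12: k² - 3k + 13 = 121 = 11 × 11, composite.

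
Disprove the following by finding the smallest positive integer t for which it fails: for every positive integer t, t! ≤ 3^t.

Check each positive integer t in order until t! > 3^t.
t = 1: t! = 1 and 3^t = 3, so 1 ≤ 3.
t = 2: t! = 2 and 3^t = 9, so 2 ≤ 9.
t = 3: t! = 6 and 3^t = 27, so 6 ≤ 27.
t = 4: t! = 24 and 3^t = 81, so 24 ≤ 81.
t = 5: t! = 120 and 3^t = 243, so 120 ≤ 243.
t = 6: t! = 720 and 3^t = 729, so 720 ≤ 729.
t = 7: t! = 5040 and 3^t = 2187, so 5040 > 2187.

t = 7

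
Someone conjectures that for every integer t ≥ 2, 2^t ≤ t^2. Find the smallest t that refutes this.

t = 5

Check each integer t ≥ 2 in order until 2^t > t^2.
t = 2: 2^t = 4 and t^2 = 4, so 4 ≤ 4.
t = 3: 2^t = 8 and t^2 = 9, so 8 ≤ 9.
t = 4: 2^t = 16 and t^2 = 16, so 16 ≤ 16.
t = 5: 2^t = 32 and t^2 = 25, so 32 > 25.
Thus t = 5 disproves the claim, and no smaller t works.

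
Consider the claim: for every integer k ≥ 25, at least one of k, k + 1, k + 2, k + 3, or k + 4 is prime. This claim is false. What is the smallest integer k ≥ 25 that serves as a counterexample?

We need the least integer k ≥ 25 for which k, k + 1, k + 2, k + 3, k + 4 are all composite.
For k = 25, 26, 27, 28, 29, 30, 31 the conclusion holds.
k = 32: 32 = 2 × 16; 33 = 3 × 11; 34 = 2 × 17; 35 = 5 × 7; 36 = 2 × 18 — all composite.

k = 32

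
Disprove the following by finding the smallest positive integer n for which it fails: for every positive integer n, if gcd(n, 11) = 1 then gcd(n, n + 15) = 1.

n = 3

We need the least positive integer n for which gcd(n, 11) = 1 but gcd(n, n + 15) > 1.
For n = 1, 2 the conclusion holds.
n = 3: gcd(3, 18) = 3.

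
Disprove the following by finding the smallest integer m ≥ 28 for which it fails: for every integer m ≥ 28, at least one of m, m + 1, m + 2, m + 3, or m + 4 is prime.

m = 32

m = 28: 29 is prime.
m = 29: 29 is prime.
m = 30: 31 is prime.
m = 31: 31 is prime.
m = 32: 32 = 2 × 16; 33 = 3 × 11; 34 = 2 × 17; 35 = 5 × 7; 36 = 2 × 18 — all composite.
Thus m = 32 disproves the claim, and no smaller m works.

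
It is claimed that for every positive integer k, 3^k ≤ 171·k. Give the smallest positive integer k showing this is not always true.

k = 1: 3^k = 3 and 171·k = 171, so 3 ≤ 171.
k = 2: 3^k = 9 and 171·k = 342, so 9 ≤ 342.
k = 3: 3^k = 27 and 171·k = 513, so 27 ≤ 513.
k = 4: 3^k = 81 and 171·k = 684, so 81 ≤ 684.
k = 5: 3^k = 243 and 171·k = 855, so 243 ≤ 855.
k = 6: 3^k = 729 and 171·k = 1026, so 729 ≤ 1026.
k = 7: 3^k = 2187 and 171·k = 1197, so 2187 > 1197.
So k = 7 is the smallest counterexample.

k = 7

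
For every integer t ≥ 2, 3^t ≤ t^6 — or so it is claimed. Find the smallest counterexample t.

t = 15

A counterexample is any integer t ≥ 2 such that 3^t > t^6; we check each in order.
For t = 2, 3, 4, 5, …, 12, 13, 14 the conclusion holds.
t = 15: 3^t = 14348907 and t^6 = 11390625, so 14348907 > 11390625.
Thus t = 15 disproves the claim, and no smaller t works.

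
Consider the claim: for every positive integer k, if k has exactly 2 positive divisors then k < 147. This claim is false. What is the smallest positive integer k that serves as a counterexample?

k = 149

The first 34 eligible values, up to k = 139, all satisfy the conclusion.
k = 149: τ(149) = 2; 149 ≥ 147.
Hence k = 149 is a counterexample.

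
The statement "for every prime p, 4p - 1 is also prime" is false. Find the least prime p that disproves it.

A counterexample is any prime p such that 4p - 1 is not prime; we check each in order.
p = 2: 4p - 1 = 7, prime.
p = 3: 4p - 1 = 11, prime.
p = 5: 4p - 1 = 19, prime.
p = 7: 4p - 1 = 27 = 3 × 9, not prime.
Thus p = 7 disproves the claim, and no smaller p works.

p = 7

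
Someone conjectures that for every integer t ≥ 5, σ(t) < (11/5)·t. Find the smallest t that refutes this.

t = 12

t = 5: σ(5) = 6; 6 < 11.
t = 6: σ(6) = 12; 12 < 66/5.
t = 7: σ(7) = 8; 8 < 77/5.
t = 8: σ(8) = 15; 15 < 88/5.
t = 9: σ(9) = 13; 13 < 99/5.
t = 10: σ(10) = 18; 18 < 22.
t = 11: σ(11) = 12; 12 < 121/5.
t = 12: σ(12) = 28; 28 ≥ 132/5.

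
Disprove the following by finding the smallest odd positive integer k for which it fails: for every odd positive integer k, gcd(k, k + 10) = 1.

We need the least odd positive integer k for which gcd(k, k + 10) > 1.
For k = 1, 3 the conclusion holds.
k = 5: gcd(5, 15) = 5.
Thus k = 5 disproves the claim, and no smaller k works.

k = 5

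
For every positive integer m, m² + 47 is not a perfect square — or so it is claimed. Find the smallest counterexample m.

A counterexample is any positive integer m such that m² + 47 is a perfect square; we check each in order.
The first 22 eligible values, up to m = 22, all satisfy the conclusion.
m = 23: 23² + 47 = 576 = 24², a perfect square.
So m = 23 is the smallest counterexample.

m = 23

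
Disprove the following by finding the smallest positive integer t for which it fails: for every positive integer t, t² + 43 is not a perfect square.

t = 21

A counterexample is any positive integer t such that t² + 43 is a perfect square; we check each in order.
For t = 1, 2, 3, 4, …, 18, 19, 20 the conclusion holds.
t = 21: 21² + 43 = 484 = 22², a perfect square.
Hence t = 21 is a counterexample.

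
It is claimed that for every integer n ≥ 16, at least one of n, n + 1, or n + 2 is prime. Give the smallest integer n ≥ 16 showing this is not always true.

A counterexample is any integer n ≥ 16 such that n, n + 1, n + 2 are all composite; we check each in order.
For n = 16, 17, 18, 19 the conclusion holds.
n = 20: 20 = 2 × 10; 21 = 3 × 7; 22 = 2 × 11 — all composite.

n = 20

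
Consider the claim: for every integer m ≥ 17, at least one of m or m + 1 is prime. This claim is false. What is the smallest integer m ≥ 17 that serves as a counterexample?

A counterexample is any integer m ≥ 17 such that m, m + 1 are both composite; we check each in order.
m = 17: 17 is prime.
m = 18: 19 is prime.
m = 19: 19 is prime.
m = 20: 20 = 2 × 10; 21 = 3 × 7 — both composite.
So m = 20 is the smallest counterexample.

m = 20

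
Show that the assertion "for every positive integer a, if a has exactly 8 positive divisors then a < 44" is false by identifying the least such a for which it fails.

a = 24: τ(24) = 8; 24 < 44.
a = 30: τ(30) = 8; 30 < 44.
a = 40: τ(40) = 8; 40 < 44.
a = 42: τ(42) = 8; 42 < 44.
a = 54: τ(54) = 8; 54 ≥ 44.

a = 54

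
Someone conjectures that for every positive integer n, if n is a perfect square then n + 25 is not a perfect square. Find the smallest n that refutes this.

n = 144

We need the least positive integer n for which n is a perfect square but n + 25 is a perfect square.
The first 11 eligible values, up to n = 121, all satisfy the conclusion.
n = 144: 144 = 12² and 144 + 25 = 169 = 13².
Thus n = 144 disproves the claim, and no smaller n works.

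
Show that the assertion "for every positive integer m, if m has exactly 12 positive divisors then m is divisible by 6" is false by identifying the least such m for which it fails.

For m = 60, 72, 84, 90, 96, 108, 126, 132 the conclusion holds.
m = 140: τ(140) = 12; 140 mod 6 = 2.
Thus m = 140 disproves the claim, and no smaller m works.

m = 140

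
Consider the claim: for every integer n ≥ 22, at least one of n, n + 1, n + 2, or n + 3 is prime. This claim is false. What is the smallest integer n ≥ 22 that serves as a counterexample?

For n = 22, 23 the conclusion holds.
n = 24: 24 = 2 × 12; 25 = 5 × 5; 26 = 2 × 13; 27 = 3 × 9 — all composite.
Hence n = 24 is a counterexample.

n = 24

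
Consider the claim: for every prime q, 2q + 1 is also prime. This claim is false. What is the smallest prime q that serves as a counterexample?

q = 7

A counterexample is any prime q such that 2q + 1 is not prime; we check each in order.
q = 2: 2q + 1 = 5, prime.
q = 3: 2q + 1 = 7, prime.
q = 5: 2q + 1 = 11, prime.
q = 7: 2q + 1 = 15 = 3 × 5, not prime.
Hence q = 7 is a counterexample.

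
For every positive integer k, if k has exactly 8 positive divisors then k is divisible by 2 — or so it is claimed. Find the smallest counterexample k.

Check each positive integer k in order until k has exactly 8 positive divisors but k is not divisible by 2.
For k = 24, 30, 40, 42, …, 88, 102, 104 the conclusion holds.
k = 105: τ(105) = 8; 105 mod 2 = 1.

k = 105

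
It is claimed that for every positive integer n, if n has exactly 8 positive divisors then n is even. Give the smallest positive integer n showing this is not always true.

We need the least positive integer n for which n has exactly 8 positive divisors but n is odd.
For n = 24, 30, 40, 42, …, 88, 102, 104 the conclusion holds.
n = 105: divisors of 105: 1, 3, 5, 7, 15, 21, 35, 105; 105 is odd.

n = 105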